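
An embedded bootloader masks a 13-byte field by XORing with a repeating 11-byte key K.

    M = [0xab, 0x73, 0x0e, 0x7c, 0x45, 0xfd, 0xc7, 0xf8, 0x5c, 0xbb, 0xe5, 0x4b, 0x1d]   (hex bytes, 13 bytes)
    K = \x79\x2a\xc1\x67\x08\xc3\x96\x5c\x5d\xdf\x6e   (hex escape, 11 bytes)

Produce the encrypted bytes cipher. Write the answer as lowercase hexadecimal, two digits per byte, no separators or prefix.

d259cf1b4d3e51a401648b3237

The 11-byte key repeats, so the effective keystream is 79 2a c1 67 08 c3 96 5c 5d df 6e 79 2a.
byte 0: 10101011 XOR 01111001 = 11010010
byte 1: 01110011 XOR 00101010 = 01011001
byte 2: 00001110 XOR 11000001 = 11001111
byte 3: 01111100 XOR 01100111 = 00011011
byte 4: 01000101 XOR 00001000 = 01001101
byte 5: 11111101 XOR 11000011 = 00111110
byte 6: 11000111 XOR 10010110 = 01010001
byte 7: 11111000 XOR 01011100 = 10100100
byte 8: 01011100 XOR 01011101 = 00000001
byte 9: 10111011 XOR 11011111 = 01100100
byte 10: 11100101 XOR 01101110 = 10001011
byte 11: 01001011 XOR 01111001 = 00110010
byte 12: 00011101 XOR 00101010 = 00110111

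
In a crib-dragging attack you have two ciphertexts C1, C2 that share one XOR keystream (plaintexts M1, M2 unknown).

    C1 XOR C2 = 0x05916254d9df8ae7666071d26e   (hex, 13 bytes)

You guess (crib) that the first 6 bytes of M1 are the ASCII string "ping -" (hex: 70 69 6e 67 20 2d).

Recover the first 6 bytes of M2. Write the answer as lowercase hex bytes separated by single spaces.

75 f8 0c 33 f9 f2

Since C1 ⊕ C2 = M1 ⊕ M2, XORing with the guessed M1 bytes yields the corresponding M2 bytes: M2 = (C1 ⊕ C2) ⊕ M1.
05 ⊕ 70 = 75
91 ⊕ 69 = f8
62 ⊕ 6e = 0c
54 ⊕ 67 = 33
d9 ⊕ 20 = f9
df ⊕ 2d = f2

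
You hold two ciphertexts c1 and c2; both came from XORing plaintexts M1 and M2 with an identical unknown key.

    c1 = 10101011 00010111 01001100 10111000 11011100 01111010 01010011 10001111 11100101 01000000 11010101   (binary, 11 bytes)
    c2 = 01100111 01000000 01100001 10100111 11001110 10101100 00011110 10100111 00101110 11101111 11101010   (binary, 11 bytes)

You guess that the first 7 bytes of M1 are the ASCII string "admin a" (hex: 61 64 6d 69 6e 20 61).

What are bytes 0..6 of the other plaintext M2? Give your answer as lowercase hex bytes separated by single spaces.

First, c1 ⊕ c2 = (M1 ⊕ K) ⊕ (M2 ⊕ K) = M1 ⊕ M2, so the key drops out. Then M2 = (M1 ⊕ M2) ⊕ M1 over the first 7 bytes.
byte 0: (ab xor 67) xor 61 = cc xor 61 = ad
byte 1: (17 xor 40) xor 64 = 57 xor 64 = 33
byte 2: (4c xor 61) xor 6d = 2d xor 6d = 40
byte 3: (b8 xor a7) xor 69 = 1f xor 69 = 76
byte 4: (dc xor ce) xor 6e = 12 xor 6e = 7c
byte 5: (7a xor ac) xor 20 = d6 xor 20 = f6
byte 6: (53 xor 1e) xor 61 = 4d xor 61 = 2c

ad 33 40 76 7c f6 2c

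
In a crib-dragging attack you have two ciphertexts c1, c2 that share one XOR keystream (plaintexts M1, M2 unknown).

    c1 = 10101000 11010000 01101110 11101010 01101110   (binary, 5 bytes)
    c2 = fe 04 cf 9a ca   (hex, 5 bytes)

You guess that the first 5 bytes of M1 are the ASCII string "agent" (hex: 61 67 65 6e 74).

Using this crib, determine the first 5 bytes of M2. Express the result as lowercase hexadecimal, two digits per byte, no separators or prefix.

First, c1 ⊕ c2 = (M1 ⊕ K) ⊕ (M2 ⊕ K) = M1 ⊕ M2, so the key drops out. Then M2 = (M1 ⊕ M2) ⊕ M1 over the first 5 bytes.
byte 0: (a8 XOR fe) XOR 61 = 56 XOR 61 = 37
byte 1: (d0 XOR 04) XOR 67 = d4 XOR 67 = b3
byte 2: (6e XOR cf) XOR 65 = a1 XOR 65 = c4
byte 3: (ea XOR 9a) XOR 6e = 70 XOR 6e = 1e
byte 4: (6e XOR ca) XOR 74 = a4 XOR 74 = d0

37b3c41ed0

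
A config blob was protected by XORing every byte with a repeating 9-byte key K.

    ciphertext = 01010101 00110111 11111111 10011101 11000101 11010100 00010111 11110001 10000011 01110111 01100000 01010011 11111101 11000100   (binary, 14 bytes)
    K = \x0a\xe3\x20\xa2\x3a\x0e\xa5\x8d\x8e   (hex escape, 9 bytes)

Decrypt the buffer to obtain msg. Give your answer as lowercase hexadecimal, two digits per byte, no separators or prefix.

5fd4df3fffdab27c0d7d83735ffe

The 9-byte key repeats, so the effective keystream is 0a e3 20 a2 3a 0e a5 8d 8e 0a e3 20 a2 3a.
byte 0:  85 xor  10 =  95
byte 1:  55 xor 227 = 212
byte 2: 255 xor  32 = 223
byte 3: 157 xor 162 =  63
byte 4: 197 xor  58 = 255
byte 5: 212 xor  14 = 218
byte 6:  23 xor 165 = 178
byte 7: 241 xor 141 = 124
byte 8: 131 xor 142 =  13
byte 9: 119 xor  10 = 125
byte 10:  96 xor 227 = 131
byte 11:  83 xor  32 = 115
byte 12: 253 xor 162 =  95
byte 13: 196 xor  58 = 254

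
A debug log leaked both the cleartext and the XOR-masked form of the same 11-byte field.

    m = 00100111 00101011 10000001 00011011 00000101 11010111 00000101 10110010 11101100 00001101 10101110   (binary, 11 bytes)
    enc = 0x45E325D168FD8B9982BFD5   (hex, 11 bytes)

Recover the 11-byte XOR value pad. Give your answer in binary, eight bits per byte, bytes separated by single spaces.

Since enc = m ⊕ pad, XORing both sides with m gives pad = m ⊕ enc.
byte 0:  39 XOR  69 =  98
byte 1:  43 XOR 227 = 200
byte 2: 129 XOR  37 = 164
byte 3:  27 XOR 209 = 202
byte 4:   5 XOR 104 = 109
byte 5: 215 XOR 253 =  42
byte 6:   5 XOR 139 = 142
byte 7: 178 XOR 153 =  43
byte 8: 236 XOR 130 = 110
byte 9:  13 XOR 191 = 178
byte 10: 174 XOR 213 = 123

01100010 11001000 10100100 11001010 01101101 00101010 10001110 00101011 01101110 10110010 01111011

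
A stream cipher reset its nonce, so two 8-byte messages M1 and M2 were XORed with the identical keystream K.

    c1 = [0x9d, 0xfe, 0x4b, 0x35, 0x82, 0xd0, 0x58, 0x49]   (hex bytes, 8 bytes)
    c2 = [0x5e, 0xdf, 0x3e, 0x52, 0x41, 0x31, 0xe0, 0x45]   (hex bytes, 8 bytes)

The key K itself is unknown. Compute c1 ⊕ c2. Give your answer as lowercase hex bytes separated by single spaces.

c1 ⊕ c2 = (M1 ⊕ K) ⊕ (M2 ⊕ K) = M1 ⊕ M2 — the shared key cancels under XOR.
10011101 xor 01011110 = 11000011
11111110 xor 11011111 = 00100001
01001011 xor 00111110 = 01110101
00110101 xor 01010010 = 01100111
10000010 xor 01000001 = 11000011
11010000 xor 00110001 = 11100001
01011000 xor 11100000 = 10111000
01001001 xor 01000101 = 00001100

c3 21 75 67 c3 e1 b8 0c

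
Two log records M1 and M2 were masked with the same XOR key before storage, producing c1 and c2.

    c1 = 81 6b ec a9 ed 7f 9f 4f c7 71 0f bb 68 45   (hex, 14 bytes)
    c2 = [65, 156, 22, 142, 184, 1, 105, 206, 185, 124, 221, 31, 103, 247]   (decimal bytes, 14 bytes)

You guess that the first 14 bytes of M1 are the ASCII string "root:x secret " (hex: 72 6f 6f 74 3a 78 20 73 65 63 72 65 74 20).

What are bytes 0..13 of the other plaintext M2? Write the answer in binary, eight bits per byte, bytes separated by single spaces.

First, c1 ⊕ c2 = (M1 ⊕ K) ⊕ (M2 ⊕ K) = M1 ⊕ M2, so the key drops out. Then M2 = (M1 ⊕ M2) ⊕ M1 over the first 14 bytes.
byte 0: (81 xor 41) xor 72 = c0 xor 72 = b2
byte 1: (6b xor 9c) xor 6f = f7 xor 6f = 98
byte 2: (ec xor 16) xor 6f = fa xor 6f = 95
byte 3: (a9 xor 8e) xor 74 = 27 xor 74 = 53
byte 4: (ed xor b8) xor 3a = 55 xor 3a = 6f
byte 5: (7f xor 01) xor 78 = 7e xor 78 = 06
byte 6: (9f xor 69) xor 20 = f6 xor 20 = d6
byte 7: (4f xor ce) xor 73 = 81 xor 73 = f2
byte 8: (c7 xor b9) xor 65 = 7e xor 65 = 1b
byte 9: (71 xor 7c) xor 63 = 0d xor 63 = 6e
byte 10: (0f xor dd) xor 72 = d2 xor 72 = a0
byte 11: (bb xor 1f) xor 65 = a4 xor 65 = c1
byte 12: (68 xor 67) xor 74 = 0f xor 74 = 7b
byte 13: (45 xor f7) xor 20 = b2 xor 20 = 92

10110010 10011000 10010101 01010011 01101111 00000110 11010110 11110010 00011011 01101110 10100000 11000001 01111011 10010010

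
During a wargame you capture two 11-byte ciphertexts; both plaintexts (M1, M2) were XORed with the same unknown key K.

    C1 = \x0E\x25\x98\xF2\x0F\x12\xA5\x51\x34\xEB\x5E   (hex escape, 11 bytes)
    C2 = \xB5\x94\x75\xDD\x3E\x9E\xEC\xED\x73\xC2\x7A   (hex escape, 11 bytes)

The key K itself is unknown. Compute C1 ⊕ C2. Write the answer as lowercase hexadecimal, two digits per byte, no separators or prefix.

C1 ⊕ C2 = (M1 ⊕ K) ⊕ (M2 ⊕ K) = M1 ⊕ M2 — the shared key cancels under XOR.
0e ^ b5 = bb
25 ^ 94 = b1
98 ^ 75 = ed
f2 ^ dd = 2f
0f ^ 3e = 31
12 ^ 9e = 8c
a5 ^ ec = 49
51 ^ ed = bc
34 ^ 73 = 47
eb ^ c2 = 29
5e ^ 7a = 24

bbb1ed2f318c49bc472924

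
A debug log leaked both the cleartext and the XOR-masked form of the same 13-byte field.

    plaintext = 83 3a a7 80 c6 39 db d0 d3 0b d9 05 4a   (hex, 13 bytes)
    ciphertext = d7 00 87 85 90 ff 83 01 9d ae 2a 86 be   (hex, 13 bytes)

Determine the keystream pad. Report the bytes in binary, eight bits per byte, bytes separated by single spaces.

Since ciphertext = plaintext ⊕ pad, XORing both sides with plaintext gives pad = plaintext ⊕ ciphertext.
83 xor d7 = 54
3a xor 00 = 3a
a7 xor 87 = 20
80 xor 85 = 05
c6 xor 90 = 56
39 xor ff = c6
db xor 83 = 58
d0 xor 01 = d1
d3 xor 9d = 4e
0b xor ae = a5
d9 xor 2a = f3
05 xor 86 = 83
4a xor be = f4

01010100 00111010 00100000 00000101 01010110 11000110 01011000 11010001 01001110 10100101 11110011 10000011 11110100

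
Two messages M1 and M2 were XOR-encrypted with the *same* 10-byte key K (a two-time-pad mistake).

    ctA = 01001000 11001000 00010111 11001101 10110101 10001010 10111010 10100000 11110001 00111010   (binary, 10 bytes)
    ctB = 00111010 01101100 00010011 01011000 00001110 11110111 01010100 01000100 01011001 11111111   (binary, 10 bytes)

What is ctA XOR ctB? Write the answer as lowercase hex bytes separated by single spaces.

72 a4 04 95 bb 7d ee e4 a8 c5

ctA ⊕ ctB = (M1 ⊕ K) ⊕ (M2 ⊕ K) = M1 ⊕ M2 — the shared key cancels under XOR.
byte 0: 48 XOR 3a = 72
byte 1: c8 XOR 6c = a4
byte 2: 17 XOR 13 = 04
byte 3: cd XOR 58 = 95
byte 4: b5 XOR 0e = bb
byte 5: 8a XOR f7 = 7d
byte 6: ba XOR 54 = ee
byte 7: a0 XOR 44 = e4
byte 8: f1 XOR 59 = a8
byte 9: 3a XOR ff = c5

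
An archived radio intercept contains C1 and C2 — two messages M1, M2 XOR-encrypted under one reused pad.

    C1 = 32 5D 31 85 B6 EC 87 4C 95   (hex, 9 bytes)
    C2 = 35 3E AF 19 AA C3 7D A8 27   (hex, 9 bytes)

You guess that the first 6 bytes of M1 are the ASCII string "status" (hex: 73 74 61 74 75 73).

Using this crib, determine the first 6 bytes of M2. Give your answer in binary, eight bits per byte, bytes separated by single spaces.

01110100 00010111 11111111 11101000 01101001 01011100

First, C1 ⊕ C2 = (M1 ⊕ K) ⊕ (M2 ⊕ K) = M1 ⊕ M2, so the key drops out. Then M2 = (M1 ⊕ M2) ⊕ M1 over the first 6 bytes.
byte 0: (32 ^ 35) ^ 73 = 07 ^ 73 = 74
byte 1: (5d ^ 3e) ^ 74 = 63 ^ 74 = 17
byte 2: (31 ^ af) ^ 61 = 9e ^ 61 = ff
byte 3: (85 ^ 19) ^ 74 = 9c ^ 74 = e8
byte 4: (b6 ^ aa) ^ 75 = 1c ^ 75 = 69
byte 5: (ec ^ c3) ^ 73 = 2f ^ 73 = 5c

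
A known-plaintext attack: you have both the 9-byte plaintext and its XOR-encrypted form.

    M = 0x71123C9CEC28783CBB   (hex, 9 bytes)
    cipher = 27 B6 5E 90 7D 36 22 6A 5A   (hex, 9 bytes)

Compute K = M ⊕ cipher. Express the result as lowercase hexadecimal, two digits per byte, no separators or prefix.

Since cipher = M ⊕ K, XORing both sides with M gives K = M ⊕ cipher.
byte 0: 71 ⊕ 27 = 56
byte 1: 12 ⊕ b6 = a4
byte 2: 3c ⊕ 5e = 62
byte 3: 9c ⊕ 90 = 0c
byte 4: ec ⊕ 7d = 91
byte 5: 28 ⊕ 36 = 1e
byte 6: 78 ⊕ 22 = 5a
byte 7: 3c ⊕ 6a = 56
byte 8: bb ⊕ 5a = e1

56a4620c911e5a56e1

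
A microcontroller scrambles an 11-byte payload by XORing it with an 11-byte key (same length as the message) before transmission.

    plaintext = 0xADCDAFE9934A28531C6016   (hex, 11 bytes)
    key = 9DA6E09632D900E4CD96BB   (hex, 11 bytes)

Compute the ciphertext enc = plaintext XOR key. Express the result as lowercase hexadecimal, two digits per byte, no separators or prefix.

XOR is its own inverse, so applying the key byte-wise gives the result directly.
ad ^ 9d = 30
cd ^ a6 = 6b
af ^ e0 = 4f
e9 ^ 96 = 7f
93 ^ 32 = a1
4a ^ d9 = 93
28 ^ 00 = 28
53 ^ e4 = b7
1c ^ cd = d1
60 ^ 96 = f6
16 ^ bb = ad

306b4f7fa19328b7d1f6ad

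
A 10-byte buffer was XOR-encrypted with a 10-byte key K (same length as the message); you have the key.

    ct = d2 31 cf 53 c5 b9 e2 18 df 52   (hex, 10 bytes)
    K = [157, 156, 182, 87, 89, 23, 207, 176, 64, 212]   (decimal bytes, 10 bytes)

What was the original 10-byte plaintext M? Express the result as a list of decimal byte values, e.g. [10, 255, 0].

[79, 173, 121, 4, 156, 174, 45, 168, 159, 134]

XOR is its own inverse, so applying the key byte-wise gives the result directly.
210 XOR 157 =  79
 49 XOR 156 = 173
207 XOR 182 = 121
 83 XOR  87 =   4
197 XOR  89 = 156
185 XOR  23 = 174
226 XOR 207 =  45
 24 XOR 176 = 168
223 XOR  64 = 159
 82 XOR 212 = 134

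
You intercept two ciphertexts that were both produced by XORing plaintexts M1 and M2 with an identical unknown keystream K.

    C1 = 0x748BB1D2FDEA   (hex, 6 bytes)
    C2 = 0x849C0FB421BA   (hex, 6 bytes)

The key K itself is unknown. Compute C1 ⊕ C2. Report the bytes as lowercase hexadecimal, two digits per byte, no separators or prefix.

f017be66dc50

C1 ⊕ C2 = (M1 ⊕ K) ⊕ (M2 ⊕ K) = M1 ⊕ M2 — the shared key cancels under XOR.
01110100 ⊕ 10000100 = 11110000
10001011 ⊕ 10011100 = 00010111
10110001 ⊕ 00001111 = 10111110
11010010 ⊕ 10110100 = 01100110
11111101 ⊕ 00100001 = 11011100
11101010 ⊕ 10111010 = 01010000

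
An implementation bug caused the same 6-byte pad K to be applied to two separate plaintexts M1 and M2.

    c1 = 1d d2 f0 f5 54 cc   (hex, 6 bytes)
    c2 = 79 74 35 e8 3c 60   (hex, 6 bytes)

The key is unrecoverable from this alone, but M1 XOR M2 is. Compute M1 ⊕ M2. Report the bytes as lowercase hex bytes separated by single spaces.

c1 ⊕ c2 = (M1 ⊕ K) ⊕ (M2 ⊕ K) = M1 ⊕ M2 — the shared key cancels under XOR.
byte 0:  29 ^ 121 = 100
byte 1: 210 ^ 116 = 166
byte 2: 240 ^  53 = 197
byte 3: 245 ^ 232 =  29
byte 4:  84 ^  60 = 104
byte 5: 204 ^  96 = 172

64 a6 c5 1d 68 ac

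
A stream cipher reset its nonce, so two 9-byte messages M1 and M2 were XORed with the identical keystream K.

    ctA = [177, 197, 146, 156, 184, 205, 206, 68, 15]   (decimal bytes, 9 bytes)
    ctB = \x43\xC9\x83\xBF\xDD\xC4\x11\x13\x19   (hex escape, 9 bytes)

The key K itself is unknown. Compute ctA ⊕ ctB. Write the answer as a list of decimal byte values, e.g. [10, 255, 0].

ctA ⊕ ctB = (M1 ⊕ K) ⊕ (M2 ⊕ K) = M1 ⊕ M2 — the shared key cancels under XOR.
b1 xor 43 = f2
c5 xor c9 = 0c
92 xor 83 = 11
9c xor bf = 23
b8 xor dd = 65
cd xor c4 = 09
ce xor 11 = df
44 xor 13 = 57
0f xor 19 = 16

[242, 12, 17, 35, 101, 9, 223, 87, 22]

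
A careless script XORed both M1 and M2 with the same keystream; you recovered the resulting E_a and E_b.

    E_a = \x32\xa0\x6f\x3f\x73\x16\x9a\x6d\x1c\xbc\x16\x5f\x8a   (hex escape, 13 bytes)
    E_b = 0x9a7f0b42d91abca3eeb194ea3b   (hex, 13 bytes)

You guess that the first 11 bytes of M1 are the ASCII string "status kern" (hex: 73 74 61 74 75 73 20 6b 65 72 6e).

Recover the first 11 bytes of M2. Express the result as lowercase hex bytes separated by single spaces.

db ab 05 09 df 7f 06 a5 97 7f ec

First, E_a ⊕ E_b = (M1 ⊕ K) ⊕ (M2 ⊕ K) = M1 ⊕ M2, so the key drops out. Then M2 = (M1 ⊕ M2) ⊕ M1 over the first 11 bytes.
byte 0: (32 xor 9a) xor 73 = a8 xor 73 = db
byte 1: (a0 xor 7f) xor 74 = df xor 74 = ab
byte 2: (6f xor 0b) xor 61 = 64 xor 61 = 05
byte 3: (3f xor 42) xor 74 = 7d xor 74 = 09
byte 4: (73 xor d9) xor 75 = aa xor 75 = df
byte 5: (16 xor 1a) xor 73 = 0c xor 73 = 7f
byte 6: (9a xor bc) xor 20 = 26 xor 20 = 06
byte 7: (6d xor a3) xor 6b = ce xor 6b = a5
byte 8: (1c xor ee) xor 65 = f2 xor 65 = 97
byte 9: (bc xor b1) xor 72 = 0d xor 72 = 7f
byte 10: (16 xor 94) xor 6e = 82 xor 6e = ec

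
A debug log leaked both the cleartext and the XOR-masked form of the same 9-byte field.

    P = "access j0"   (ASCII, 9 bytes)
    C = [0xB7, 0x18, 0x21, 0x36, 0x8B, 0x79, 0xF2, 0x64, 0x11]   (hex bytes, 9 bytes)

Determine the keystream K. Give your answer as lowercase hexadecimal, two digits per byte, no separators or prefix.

d67b4253f80ad20e21

Since C = P ⊕ K, XORing both sides with P gives K = P ⊕ C.
01100001 ^ 10110111 = 11010110
01100011 ^ 00011000 = 01111011
01100011 ^ 00100001 = 01000010
01100101 ^ 00110110 = 01010011
01110011 ^ 10001011 = 11111000
01110011 ^ 01111001 = 00001010
00100000 ^ 11110010 = 11010010
01101010 ^ 01100100 = 00001110
00110000 ^ 00010001 = 00100001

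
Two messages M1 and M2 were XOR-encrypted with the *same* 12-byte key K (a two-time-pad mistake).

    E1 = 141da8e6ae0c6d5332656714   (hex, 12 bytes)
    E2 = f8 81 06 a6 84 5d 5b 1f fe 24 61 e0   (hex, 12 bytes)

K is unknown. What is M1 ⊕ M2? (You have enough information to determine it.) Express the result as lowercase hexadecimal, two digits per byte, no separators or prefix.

ec9cae402a51364ccc4106f4

E1 ⊕ E2 = (M1 ⊕ K) ⊕ (M2 ⊕ K) = M1 ⊕ M2 — the shared key cancels under XOR.
14 xor f8 = ec
1d xor 81 = 9c
a8 xor 06 = ae
e6 xor a6 = 40
ae xor 84 = 2a
0c xor 5d = 51
6d xor 5b = 36
53 xor 1f = 4c
32 xor fe = cc
65 xor 24 = 41
67 xor 61 = 06
14 xor e0 = f4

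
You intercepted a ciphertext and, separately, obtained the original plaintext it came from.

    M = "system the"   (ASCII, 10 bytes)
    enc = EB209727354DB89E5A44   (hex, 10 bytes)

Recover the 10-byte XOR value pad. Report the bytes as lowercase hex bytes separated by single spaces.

Since enc = M ⊕ pad, XORing both sides with M gives pad = M ⊕ enc.
73 xor eb = 98
79 xor 20 = 59
73 xor 97 = e4
74 xor 27 = 53
65 xor 35 = 50
6d xor 4d = 20
20 xor b8 = 98
74 xor 9e = ea
68 xor 5a = 32
65 xor 44 = 21

98 59 e4 53 50 20 98 ea 32 21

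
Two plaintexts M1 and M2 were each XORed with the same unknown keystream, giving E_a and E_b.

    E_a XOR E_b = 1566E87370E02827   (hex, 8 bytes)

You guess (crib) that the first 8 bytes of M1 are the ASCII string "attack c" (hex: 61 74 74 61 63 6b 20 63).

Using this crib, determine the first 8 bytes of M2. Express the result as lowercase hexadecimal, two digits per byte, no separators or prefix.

Since E_a ⊕ E_b = M1 ⊕ M2, XORing with the guessed M1 bytes yields the corresponding M2 bytes: M2 = (E_a ⊕ E_b) ⊕ M1.
15 xor 61 = 74
66 xor 74 = 12
e8 xor 74 = 9c
73 xor 61 = 12
70 xor 63 = 13
e0 xor 6b = 8b
28 xor 20 = 08
27 xor 63 = 44

74129c12138b0844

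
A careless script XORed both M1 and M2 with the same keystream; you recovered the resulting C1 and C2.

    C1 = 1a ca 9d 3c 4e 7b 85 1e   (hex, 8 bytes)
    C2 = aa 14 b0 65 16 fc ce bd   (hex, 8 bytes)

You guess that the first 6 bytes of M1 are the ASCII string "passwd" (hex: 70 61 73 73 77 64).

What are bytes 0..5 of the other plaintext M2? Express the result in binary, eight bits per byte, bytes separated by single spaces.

11000000 10111111 01011110 00101010 00101111 11100011

First, C1 ⊕ C2 = (M1 ⊕ K) ⊕ (M2 ⊕ K) = M1 ⊕ M2, so the key drops out. Then M2 = (M1 ⊕ M2) ⊕ M1 over the first 6 bytes.
byte 0: (1a XOR aa) XOR 70 = b0 XOR 70 = c0
byte 1: (ca XOR 14) XOR 61 = de XOR 61 = bf
byte 2: (9d XOR b0) XOR 73 = 2d XOR 73 = 5e
byte 3: (3c XOR 65) XOR 73 = 59 XOR 73 = 2a
byte 4: (4e XOR 16) XOR 77 = 58 XOR 77 = 2f
byte 5: (7b XOR fc) XOR 64 = 87 XOR 64 = e3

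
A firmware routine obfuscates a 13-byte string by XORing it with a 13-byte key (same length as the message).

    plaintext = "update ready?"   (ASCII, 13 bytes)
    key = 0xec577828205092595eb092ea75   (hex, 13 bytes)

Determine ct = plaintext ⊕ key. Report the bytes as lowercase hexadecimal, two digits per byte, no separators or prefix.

99271c495435b22b3bd1f6934a

XOR is its own inverse, so applying the key byte-wise gives the result directly.
75 XOR ec = 99
70 XOR 57 = 27
64 XOR 78 = 1c
61 XOR 28 = 49
74 XOR 20 = 54
65 XOR 50 = 35
20 XOR 92 = b2
72 XOR 59 = 2b
65 XOR 5e = 3b
61 XOR b0 = d1
64 XOR 92 = f6
79 XOR ea = 93
3f XOR 75 = 4a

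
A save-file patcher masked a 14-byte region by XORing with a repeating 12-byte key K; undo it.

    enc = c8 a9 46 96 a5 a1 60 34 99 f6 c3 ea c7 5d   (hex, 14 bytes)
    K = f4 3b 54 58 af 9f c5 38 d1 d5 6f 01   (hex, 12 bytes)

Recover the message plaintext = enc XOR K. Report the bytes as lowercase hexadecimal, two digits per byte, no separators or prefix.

The 12-byte key repeats, so the effective keystream is f4 3b 54 58 af 9f c5 38 d1 d5 6f 01 f4 3b.
byte 0: c8 ⊕ f4 = 3c
byte 1: a9 ⊕ 3b = 92
byte 2: 46 ⊕ 54 = 12
byte 3: 96 ⊕ 58 = ce
byte 4: a5 ⊕ af = 0a
byte 5: a1 ⊕ 9f = 3e
byte 6: 60 ⊕ c5 = a5
byte 7: 34 ⊕ 38 = 0c
byte 8: 99 ⊕ d1 = 48
byte 9: f6 ⊕ d5 = 23
byte 10: c3 ⊕ 6f = ac
byte 11: ea ⊕ 01 = eb
byte 12: c7 ⊕ f4 = 33
byte 13: 5d ⊕ 3b = 66

3c9212ce0a3ea50c4823aceb3366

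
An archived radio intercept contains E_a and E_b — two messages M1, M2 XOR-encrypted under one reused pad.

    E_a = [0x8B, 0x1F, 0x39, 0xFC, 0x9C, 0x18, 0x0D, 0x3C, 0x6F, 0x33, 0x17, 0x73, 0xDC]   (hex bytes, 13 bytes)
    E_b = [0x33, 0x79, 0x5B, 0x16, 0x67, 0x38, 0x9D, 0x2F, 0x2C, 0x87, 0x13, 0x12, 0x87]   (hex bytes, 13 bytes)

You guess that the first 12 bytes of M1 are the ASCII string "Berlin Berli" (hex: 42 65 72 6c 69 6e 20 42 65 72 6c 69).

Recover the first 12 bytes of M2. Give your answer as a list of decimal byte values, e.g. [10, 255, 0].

[250, 3, 16, 134, 146, 78, 176, 81, 38, 198, 104, 8]

First, E_a ⊕ E_b = (M1 ⊕ K) ⊕ (M2 ⊕ K) = M1 ⊕ M2, so the key drops out. Then M2 = (M1 ⊕ M2) ⊕ M1 over the first 12 bytes.
byte 0: (8b XOR 33) XOR 42 = b8 XOR 42 = fa
byte 1: (1f XOR 79) XOR 65 = 66 XOR 65 = 03
byte 2: (39 XOR 5b) XOR 72 = 62 XOR 72 = 10
byte 3: (fc XOR 16) XOR 6c = ea XOR 6c = 86
byte 4: (9c XOR 67) XOR 69 = fb XOR 69 = 92
byte 5: (18 XOR 38) XOR 6e = 20 XOR 6e = 4e
byte 6: (0d XOR 9d) XOR 20 = 90 XOR 20 = b0
byte 7: (3c XOR 2f) XOR 42 = 13 XOR 42 = 51
byte 8: (6f XOR 2c) XOR 65 = 43 XOR 65 = 26
byte 9: (33 XOR 87) XOR 72 = b4 XOR 72 = c6
byte 10: (17 XOR 13) XOR 6c = 04 XOR 6c = 68
byte 11: (73 XOR 12) XOR 69 = 61 XOR 69 = 08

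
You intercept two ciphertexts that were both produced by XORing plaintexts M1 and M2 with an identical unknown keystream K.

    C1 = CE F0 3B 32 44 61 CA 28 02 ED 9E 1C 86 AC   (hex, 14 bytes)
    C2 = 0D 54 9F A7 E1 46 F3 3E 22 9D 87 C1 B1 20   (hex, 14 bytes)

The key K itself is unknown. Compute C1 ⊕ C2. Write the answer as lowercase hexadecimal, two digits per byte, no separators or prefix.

C1 ⊕ C2 = (M1 ⊕ K) ⊕ (M2 ⊕ K) = M1 ⊕ M2 — the shared key cancels under XOR.
byte 0: 11001110 ⊕ 00001101 = 11000011
byte 1: 11110000 ⊕ 01010100 = 10100100
byte 2: 00111011 ⊕ 10011111 = 10100100
byte 3: 00110010 ⊕ 10100111 = 10010101
byte 4: 01000100 ⊕ 11100001 = 10100101
byte 5: 01100001 ⊕ 01000110 = 00100111
byte 6: 11001010 ⊕ 11110011 = 00111001
byte 7: 00101000 ⊕ 00111110 = 00010110
byte 8: 00000010 ⊕ 00100010 = 00100000
byte 9: 11101101 ⊕ 10011101 = 01110000
byte 10: 10011110 ⊕ 10000111 = 00011001
byte 11: 00011100 ⊕ 11000001 = 11011101
byte 12: 10000110 ⊕ 10110001 = 00110111
byte 13: 10101100 ⊕ 00100000 = 10001100

c3a4a495a5273916207019dd378c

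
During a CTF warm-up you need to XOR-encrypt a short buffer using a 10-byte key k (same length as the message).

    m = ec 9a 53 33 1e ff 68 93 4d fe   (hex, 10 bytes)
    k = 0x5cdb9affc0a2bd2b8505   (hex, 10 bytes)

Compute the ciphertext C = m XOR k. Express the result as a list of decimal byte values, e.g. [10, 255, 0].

[176, 65, 201, 204, 222, 93, 213, 184, 200, 251]

ec xor 5c = b0
9a xor db = 41
53 xor 9a = c9
33 xor ff = cc
1e xor c0 = de
ff xor a2 = 5d
68 xor bd = d5
93 xor 2b = b8
4d xor 85 = c8
fe xor 05 = fb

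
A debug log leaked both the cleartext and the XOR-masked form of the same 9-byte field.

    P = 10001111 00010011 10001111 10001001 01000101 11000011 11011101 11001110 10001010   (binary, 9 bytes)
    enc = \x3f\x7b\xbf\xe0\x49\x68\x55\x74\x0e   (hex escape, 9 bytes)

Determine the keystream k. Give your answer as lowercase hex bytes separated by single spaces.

b0 68 30 69 0c ab 88 ba 84

Since enc = P ⊕ k, XORing both sides with P gives k = P ⊕ enc.
8f ^ 3f = b0
13 ^ 7b = 68
8f ^ bf = 30
89 ^ e0 = 69
45 ^ 49 = 0c
c3 ^ 68 = ab
dd ^ 55 = 88
ce ^ 74 = ba
8a ^ 0e = 84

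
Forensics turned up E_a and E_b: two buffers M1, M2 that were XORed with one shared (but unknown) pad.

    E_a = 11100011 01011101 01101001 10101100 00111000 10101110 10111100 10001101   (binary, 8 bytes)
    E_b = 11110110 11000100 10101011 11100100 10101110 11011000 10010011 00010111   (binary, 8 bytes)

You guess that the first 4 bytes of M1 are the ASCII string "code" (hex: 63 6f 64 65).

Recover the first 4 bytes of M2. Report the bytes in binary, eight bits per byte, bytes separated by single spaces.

First, E_a ⊕ E_b = (M1 ⊕ K) ⊕ (M2 ⊕ K) = M1 ⊕ M2, so the key drops out. Then M2 = (M1 ⊕ M2) ⊕ M1 over the first 4 bytes.
byte 0: (e3 xor f6) xor 63 = 15 xor 63 = 76
byte 1: (5d xor c4) xor 6f = 99 xor 6f = f6
byte 2: (69 xor ab) xor 64 = c2 xor 64 = a6
byte 3: (ac xor e4) xor 65 = 48 xor 65 = 2d

01110110 11110110 10100110 00101101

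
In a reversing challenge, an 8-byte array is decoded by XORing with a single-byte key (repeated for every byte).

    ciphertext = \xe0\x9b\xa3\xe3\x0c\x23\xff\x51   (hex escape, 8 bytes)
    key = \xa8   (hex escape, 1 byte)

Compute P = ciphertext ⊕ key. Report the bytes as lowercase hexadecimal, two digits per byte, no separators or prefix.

The 1-byte key repeats, so the effective keystream is a8 a8 a8 a8 a8 a8 a8 a8.
byte 0: e0 XOR a8 = 48
byte 1: 9b XOR a8 = 33
byte 2: a3 XOR a8 = 0b
byte 3: e3 XOR a8 = 4b
byte 4: 0c XOR a8 = a4
byte 5: 23 XOR a8 = 8b
byte 6: ff XOR a8 = 57
byte 7: 51 XOR a8 = f9

48330b4ba48b57f9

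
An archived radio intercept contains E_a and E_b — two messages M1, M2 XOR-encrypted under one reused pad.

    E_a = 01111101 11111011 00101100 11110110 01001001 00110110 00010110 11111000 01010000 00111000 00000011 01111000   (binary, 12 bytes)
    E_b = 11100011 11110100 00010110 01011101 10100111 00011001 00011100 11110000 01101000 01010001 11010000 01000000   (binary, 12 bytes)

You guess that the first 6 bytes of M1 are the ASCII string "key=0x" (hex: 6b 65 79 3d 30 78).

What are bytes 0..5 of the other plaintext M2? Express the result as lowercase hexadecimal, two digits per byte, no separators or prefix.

f56a4396de57

First, E_a ⊕ E_b = (M1 ⊕ K) ⊕ (M2 ⊕ K) = M1 ⊕ M2, so the key drops out. Then M2 = (M1 ⊕ M2) ⊕ M1 over the first 6 bytes.
byte 0: (7d XOR e3) XOR 6b = 9e XOR 6b = f5
byte 1: (fb XOR f4) XOR 65 = 0f XOR 65 = 6a
byte 2: (2c XOR 16) XOR 79 = 3a XOR 79 = 43
byte 3: (f6 XOR 5d) XOR 3d = ab XOR 3d = 96
byte 4: (49 XOR a7) XOR 30 = ee XOR 30 = de
byte 5: (36 XOR 19) XOR 78 = 2f XOR 78 = 57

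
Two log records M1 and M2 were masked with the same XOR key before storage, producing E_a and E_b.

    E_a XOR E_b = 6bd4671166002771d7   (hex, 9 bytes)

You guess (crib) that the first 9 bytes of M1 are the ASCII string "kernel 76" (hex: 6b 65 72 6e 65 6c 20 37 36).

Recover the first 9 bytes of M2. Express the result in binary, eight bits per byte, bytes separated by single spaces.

Since E_a ⊕ E_b = M1 ⊕ M2, XORing with the guessed M1 bytes yields the corresponding M2 bytes: M2 = (E_a ⊕ E_b) ⊕ M1.
byte 0: 6b XOR 6b = 00
byte 1: d4 XOR 65 = b1
byte 2: 67 XOR 72 = 15
byte 3: 11 XOR 6e = 7f
byte 4: 66 XOR 65 = 03
byte 5: 00 XOR 6c = 6c
byte 6: 27 XOR 20 = 07
byte 7: 71 XOR 37 = 46
byte 8: d7 XOR 36 = e1

00000000 10110001 00010101 01111111 00000011 01101100 00000111 01000110 11100001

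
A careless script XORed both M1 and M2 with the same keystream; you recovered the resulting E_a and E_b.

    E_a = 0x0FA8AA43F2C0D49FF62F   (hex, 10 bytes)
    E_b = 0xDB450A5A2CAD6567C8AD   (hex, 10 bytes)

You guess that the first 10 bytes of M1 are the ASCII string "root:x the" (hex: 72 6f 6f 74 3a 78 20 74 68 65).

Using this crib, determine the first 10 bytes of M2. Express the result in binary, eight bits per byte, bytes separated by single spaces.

First, E_a ⊕ E_b = (M1 ⊕ K) ⊕ (M2 ⊕ K) = M1 ⊕ M2, so the key drops out. Then M2 = (M1 ⊕ M2) ⊕ M1 over the first 10 bytes.
byte 0: (0f XOR db) XOR 72 = d4 XOR 72 = a6
byte 1: (a8 XOR 45) XOR 6f = ed XOR 6f = 82
byte 2: (aa XOR 0a) XOR 6f = a0 XOR 6f = cf
byte 3: (43 XOR 5a) XOR 74 = 19 XOR 74 = 6d
byte 4: (f2 XOR 2c) XOR 3a = de XOR 3a = e4
byte 5: (c0 XOR ad) XOR 78 = 6d XOR 78 = 15
byte 6: (d4 XOR 65) XOR 20 = b1 XOR 20 = 91
byte 7: (9f XOR 67) XOR 74 = f8 XOR 74 = 8c
byte 8: (f6 XOR c8) XOR 68 = 3e XOR 68 = 56
byte 9: (2f XOR ad) XOR 65 = 82 XOR 65 = e7

10100110 10000010 11001111 01101101 11100100 00010101 10010001 10001100 01010110 11100111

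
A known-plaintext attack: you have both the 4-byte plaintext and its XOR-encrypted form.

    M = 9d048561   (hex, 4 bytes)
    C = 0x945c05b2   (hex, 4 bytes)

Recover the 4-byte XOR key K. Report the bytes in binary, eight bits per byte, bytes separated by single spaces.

Since C = M ⊕ K, XORing both sides with M gives K = M ⊕ C.
byte 0: 9d XOR 94 = 09
byte 1: 04 XOR 5c = 58
byte 2: 85 XOR 05 = 80
byte 3: 61 XOR b2 = d3

00001001 01011000 10000000 11010011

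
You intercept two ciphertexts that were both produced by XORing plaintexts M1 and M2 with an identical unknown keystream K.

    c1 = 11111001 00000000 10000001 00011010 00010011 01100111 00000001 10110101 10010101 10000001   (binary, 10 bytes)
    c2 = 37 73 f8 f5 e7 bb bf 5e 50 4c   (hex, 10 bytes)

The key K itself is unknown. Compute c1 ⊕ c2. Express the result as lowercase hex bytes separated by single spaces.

c1 ⊕ c2 = (M1 ⊕ K) ⊕ (M2 ⊕ K) = M1 ⊕ M2 — the shared key cancels under XOR.
f9 xor 37 = ce
00 xor 73 = 73
81 xor f8 = 79
1a xor f5 = ef
13 xor e7 = f4
67 xor bb = dc
01 xor bf = be
b5 xor 5e = eb
95 xor 50 = c5
81 xor 4c = cd

ce 73 79 ef f4 dc be eb c5 cd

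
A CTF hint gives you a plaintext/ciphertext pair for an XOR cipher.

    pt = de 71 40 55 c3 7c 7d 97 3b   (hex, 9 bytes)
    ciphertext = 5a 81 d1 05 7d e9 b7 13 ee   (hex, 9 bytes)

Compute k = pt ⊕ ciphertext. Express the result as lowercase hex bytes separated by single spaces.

Since ciphertext = pt ⊕ k, XORing both sides with pt gives k = pt ⊕ ciphertext.
222 ^  90 = 132
113 ^ 129 = 240
 64 ^ 209 = 145
 85 ^   5 =  80
195 ^ 125 = 190
124 ^ 233 = 149
125 ^ 183 = 202
151 ^  19 = 132
 59 ^ 238 = 213

84 f0 91 50 be 95 ca 84 d5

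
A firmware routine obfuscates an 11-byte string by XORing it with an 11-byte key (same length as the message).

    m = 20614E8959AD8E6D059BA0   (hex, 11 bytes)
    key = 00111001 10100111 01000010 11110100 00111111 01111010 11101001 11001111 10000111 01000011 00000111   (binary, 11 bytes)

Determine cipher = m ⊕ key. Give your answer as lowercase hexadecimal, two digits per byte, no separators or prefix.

19c60c7d66d767a282d8a7

byte 0: 20 xor 39 = 19
byte 1: 61 xor a7 = c6
byte 2: 4e xor 42 = 0c
byte 3: 89 xor f4 = 7d
byte 4: 59 xor 3f = 66
byte 5: ad xor 7a = d7
byte 6: 8e xor e9 = 67
byte 7: 6d xor cf = a2
byte 8: 05 xor 87 = 82
byte 9: 9b xor 43 = d8
byte 10: a0 xor 07 = a7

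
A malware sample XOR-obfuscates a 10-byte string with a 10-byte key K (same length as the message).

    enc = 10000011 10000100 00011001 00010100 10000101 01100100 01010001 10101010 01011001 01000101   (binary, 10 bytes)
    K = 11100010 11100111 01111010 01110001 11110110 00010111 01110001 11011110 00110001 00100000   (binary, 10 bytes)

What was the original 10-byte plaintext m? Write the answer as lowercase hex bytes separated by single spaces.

XOR is its own inverse, so applying the key byte-wise gives the result directly.
131 XOR 226 =  97
132 XOR 231 =  99
 25 XOR 122 =  99
 20 XOR 113 = 101
133 XOR 246 = 115
100 XOR  23 = 115
 81 XOR 113 =  32
170 XOR 222 = 116
 89 XOR  49 = 104
 69 XOR  32 = 101

61 63 63 65 73 73 20 74 68 65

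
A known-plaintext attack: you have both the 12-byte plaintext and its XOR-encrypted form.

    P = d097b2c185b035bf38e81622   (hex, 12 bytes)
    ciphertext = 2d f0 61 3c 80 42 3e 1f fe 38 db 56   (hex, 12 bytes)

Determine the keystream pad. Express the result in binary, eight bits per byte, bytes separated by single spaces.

Since ciphertext = P ⊕ pad, XORing both sides with P gives pad = P ⊕ ciphertext.
d0 ^ 2d = fd
97 ^ f0 = 67
b2 ^ 61 = d3
c1 ^ 3c = fd
85 ^ 80 = 05
b0 ^ 42 = f2
35 ^ 3e = 0b
bf ^ 1f = a0
38 ^ fe = c6
e8 ^ 38 = d0
16 ^ db = cd
22 ^ 56 = 74

11111101 01100111 11010011 11111101 00000101 11110010 00001011 10100000 11000110 11010000 11001101 01110100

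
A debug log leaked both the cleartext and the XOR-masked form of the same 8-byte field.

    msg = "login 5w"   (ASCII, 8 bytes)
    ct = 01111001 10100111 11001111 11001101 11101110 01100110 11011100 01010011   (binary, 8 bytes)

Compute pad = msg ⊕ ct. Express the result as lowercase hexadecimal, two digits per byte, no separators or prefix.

Since ct = msg ⊕ pad, XORing both sides with msg gives pad = msg ⊕ ct.
byte 0: 6c XOR 79 = 15
byte 1: 6f XOR a7 = c8
byte 2: 67 XOR cf = a8
byte 3: 69 XOR cd = a4
byte 4: 6e XOR ee = 80
byte 5: 20 XOR 66 = 46
byte 6: 35 XOR dc = e9
byte 7: 77 XOR 53 = 24

15c8a8a48046e924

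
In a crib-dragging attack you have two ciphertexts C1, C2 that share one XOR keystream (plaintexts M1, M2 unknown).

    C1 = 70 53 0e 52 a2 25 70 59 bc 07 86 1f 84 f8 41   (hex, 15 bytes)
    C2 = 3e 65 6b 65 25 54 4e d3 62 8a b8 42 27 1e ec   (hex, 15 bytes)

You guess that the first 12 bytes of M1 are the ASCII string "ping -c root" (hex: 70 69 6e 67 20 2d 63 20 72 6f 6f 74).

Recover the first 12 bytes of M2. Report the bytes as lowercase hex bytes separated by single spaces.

First, C1 ⊕ C2 = (M1 ⊕ K) ⊕ (M2 ⊕ K) = M1 ⊕ M2, so the key drops out. Then M2 = (M1 ⊕ M2) ⊕ M1 over the first 12 bytes.
byte 0: (70 ^ 3e) ^ 70 = 4e ^ 70 = 3e
byte 1: (53 ^ 65) ^ 69 = 36 ^ 69 = 5f
byte 2: (0e ^ 6b) ^ 6e = 65 ^ 6e = 0b
byte 3: (52 ^ 65) ^ 67 = 37 ^ 67 = 50
byte 4: (a2 ^ 25) ^ 20 = 87 ^ 20 = a7
byte 5: (25 ^ 54) ^ 2d = 71 ^ 2d = 5c
byte 6: (70 ^ 4e) ^ 63 = 3e ^ 63 = 5d
byte 7: (59 ^ d3) ^ 20 = 8a ^ 20 = aa
byte 8: (bc ^ 62) ^ 72 = de ^ 72 = ac
byte 9: (07 ^ 8a) ^ 6f = 8d ^ 6f = e2
byte 10: (86 ^ b8) ^ 6f = 3e ^ 6f = 51
byte 11: (1f ^ 42) ^ 74 = 5d ^ 74 = 29

3e 5f 0b 50 a7 5c 5d aa ac e2 51 29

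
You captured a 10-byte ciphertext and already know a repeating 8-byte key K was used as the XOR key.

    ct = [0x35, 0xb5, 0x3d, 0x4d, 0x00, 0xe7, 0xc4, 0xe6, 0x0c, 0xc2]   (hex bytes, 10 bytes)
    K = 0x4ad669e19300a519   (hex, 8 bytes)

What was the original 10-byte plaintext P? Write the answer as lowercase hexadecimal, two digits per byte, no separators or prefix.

7f6354ac93e761ff4614

The 8-byte key repeats, so the effective keystream is 4a d6 69 e1 93 00 a5 19 4a d6.
byte 0:  53 ⊕  74 = 127
byte 1: 181 ⊕ 214 =  99
byte 2:  61 ⊕ 105 =  84
byte 3:  77 ⊕ 225 = 172
byte 4:   0 ⊕ 147 = 147
byte 5: 231 ⊕   0 = 231
byte 6: 196 ⊕ 165 =  97
byte 7: 230 ⊕  25 = 255
byte 8:  12 ⊕  74 =  70
byte 9: 194 ⊕ 214 =  20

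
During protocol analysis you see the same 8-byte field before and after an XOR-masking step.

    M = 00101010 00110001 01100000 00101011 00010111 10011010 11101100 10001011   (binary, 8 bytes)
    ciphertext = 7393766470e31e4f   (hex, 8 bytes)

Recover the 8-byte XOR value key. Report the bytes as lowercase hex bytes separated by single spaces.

59 a2 16 4f 67 79 f2 c4

Since ciphertext = M ⊕ key, XORing both sides with M gives key = M ⊕ ciphertext.
00101010 ⊕ 01110011 = 01011001
00110001 ⊕ 10010011 = 10100010
01100000 ⊕ 01110110 = 00010110
00101011 ⊕ 01100100 = 01001111
00010111 ⊕ 01110000 = 01100111
10011010 ⊕ 11100011 = 01111001
11101100 ⊕ 00011110 = 11110010
10001011 ⊕ 01001111 = 11000100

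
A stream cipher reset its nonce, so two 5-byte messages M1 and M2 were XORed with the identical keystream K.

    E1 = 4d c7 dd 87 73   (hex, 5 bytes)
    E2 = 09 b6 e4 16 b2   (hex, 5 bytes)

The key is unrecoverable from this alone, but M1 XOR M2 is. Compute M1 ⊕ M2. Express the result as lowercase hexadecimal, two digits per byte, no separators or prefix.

E1 ⊕ E2 = (M1 ⊕ K) ⊕ (M2 ⊕ K) = M1 ⊕ M2 — the shared key cancels under XOR.
byte 0: 4d xor 09 = 44
byte 1: c7 xor b6 = 71
byte 2: dd xor e4 = 39
byte 3: 87 xor 16 = 91
byte 4: 73 xor b2 = c1

44713991c1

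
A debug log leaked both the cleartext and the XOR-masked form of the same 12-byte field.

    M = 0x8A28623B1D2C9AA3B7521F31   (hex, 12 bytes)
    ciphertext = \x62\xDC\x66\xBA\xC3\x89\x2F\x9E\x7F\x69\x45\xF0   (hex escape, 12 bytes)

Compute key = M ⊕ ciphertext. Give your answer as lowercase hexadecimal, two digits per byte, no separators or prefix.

Since ciphertext = M ⊕ key, XORing both sides with M gives key = M ⊕ ciphertext.
byte 0: 8a ⊕ 62 = e8
byte 1: 28 ⊕ dc = f4
byte 2: 62 ⊕ 66 = 04
byte 3: 3b ⊕ ba = 81
byte 4: 1d ⊕ c3 = de
byte 5: 2c ⊕ 89 = a5
byte 6: 9a ⊕ 2f = b5
byte 7: a3 ⊕ 9e = 3d
byte 8: b7 ⊕ 7f = c8
byte 9: 52 ⊕ 69 = 3b
byte 10: 1f ⊕ 45 = 5a
byte 11: 31 ⊕ f0 = c1

e8f40481dea5b53dc83b5ac1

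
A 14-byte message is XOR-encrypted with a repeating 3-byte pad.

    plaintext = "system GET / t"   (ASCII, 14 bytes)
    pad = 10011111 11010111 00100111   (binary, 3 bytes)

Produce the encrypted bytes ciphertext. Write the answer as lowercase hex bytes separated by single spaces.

ec ae 54 eb b2 4a bf 90 62 cb f7 08 bf a3

The 3-byte key repeats, so the effective keystream is 9f d7 27 9f d7 27 9f d7 27 9f d7 27 9f d7.
byte 0: 73 ^ 9f = ec
byte 1: 79 ^ d7 = ae
byte 2: 73 ^ 27 = 54
byte 3: 74 ^ 9f = eb
byte 4: 65 ^ d7 = b2
byte 5: 6d ^ 27 = 4a
byte 6: 20 ^ 9f = bf
byte 7: 47 ^ d7 = 90
byte 8: 45 ^ 27 = 62
byte 9: 54 ^ 9f = cb
byte 10: 20 ^ d7 = f7
byte 11: 2f ^ 27 = 08
byte 12: 20 ^ 9f = bf
byte 13: 74 ^ d7 = a3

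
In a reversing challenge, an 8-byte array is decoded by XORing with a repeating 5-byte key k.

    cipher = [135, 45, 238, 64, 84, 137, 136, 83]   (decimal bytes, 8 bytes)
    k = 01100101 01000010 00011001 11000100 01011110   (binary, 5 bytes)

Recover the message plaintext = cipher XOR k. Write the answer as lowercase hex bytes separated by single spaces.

e2 6f f7 84 0a ec ca 4a

The 5-byte key repeats, so the effective keystream is 65 42 19 c4 5e 65 42 19.
byte 0: 87 ⊕ 65 = e2
byte 1: 2d ⊕ 42 = 6f
byte 2: ee ⊕ 19 = f7
byte 3: 40 ⊕ c4 = 84
byte 4: 54 ⊕ 5e = 0a
byte 5: 89 ⊕ 65 = ec
byte 6: 88 ⊕ 42 = ca
byte 7: 53 ⊕ 19 = 4a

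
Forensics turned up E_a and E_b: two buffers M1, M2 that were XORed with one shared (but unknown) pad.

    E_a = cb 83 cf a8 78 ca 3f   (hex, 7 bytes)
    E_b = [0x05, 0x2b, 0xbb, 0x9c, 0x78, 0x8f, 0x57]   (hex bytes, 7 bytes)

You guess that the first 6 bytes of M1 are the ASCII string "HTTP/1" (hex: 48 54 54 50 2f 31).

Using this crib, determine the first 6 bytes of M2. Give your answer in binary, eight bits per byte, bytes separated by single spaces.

First, E_a ⊕ E_b = (M1 ⊕ K) ⊕ (M2 ⊕ K) = M1 ⊕ M2, so the key drops out. Then M2 = (M1 ⊕ M2) ⊕ M1 over the first 6 bytes.
byte 0: (cb ^ 05) ^ 48 = ce ^ 48 = 86
byte 1: (83 ^ 2b) ^ 54 = a8 ^ 54 = fc
byte 2: (cf ^ bb) ^ 54 = 74 ^ 54 = 20
byte 3: (a8 ^ 9c) ^ 50 = 34 ^ 50 = 64
byte 4: (78 ^ 78) ^ 2f = 00 ^ 2f = 2f
byte 5: (ca ^ 8f) ^ 31 = 45 ^ 31 = 74

10000110 11111100 00100000 01100100 00101111 01110100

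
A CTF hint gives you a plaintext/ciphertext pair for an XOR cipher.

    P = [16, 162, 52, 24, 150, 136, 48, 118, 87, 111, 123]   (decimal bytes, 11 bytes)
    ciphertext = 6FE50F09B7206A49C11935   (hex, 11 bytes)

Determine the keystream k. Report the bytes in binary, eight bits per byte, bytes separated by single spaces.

01111111 01000111 00111011 00010001 00100001 10101000 01011010 00111111 10010110 01110110 01001110

Since ciphertext = P ⊕ k, XORing both sides with P gives k = P ⊕ ciphertext.
00010000 XOR 01101111 = 01111111
10100010 XOR 11100101 = 01000111
00110100 XOR 00001111 = 00111011
00011000 XOR 00001001 = 00010001
10010110 XOR 10110111 = 00100001
10001000 XOR 00100000 = 10101000
00110000 XOR 01101010 = 01011010
01110110 XOR 01001001 = 00111111
01010111 XOR 11000001 = 10010110
01101111 XOR 00011001 = 01110110
01111011 XOR 00110101 = 01001110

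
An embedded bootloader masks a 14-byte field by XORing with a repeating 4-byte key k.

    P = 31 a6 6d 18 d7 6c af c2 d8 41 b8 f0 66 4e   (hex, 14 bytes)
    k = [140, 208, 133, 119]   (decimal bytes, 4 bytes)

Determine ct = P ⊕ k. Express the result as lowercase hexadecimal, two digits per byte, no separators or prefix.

The 4-byte key repeats, so the effective keystream is 8c d0 85 77 8c d0 85 77 8c d0 85 77 8c d0.
byte 0: 31 xor 8c = bd
byte 1: a6 xor d0 = 76
byte 2: 6d xor 85 = e8
byte 3: 18 xor 77 = 6f
byte 4: d7 xor 8c = 5b
byte 5: 6c xor d0 = bc
byte 6: af xor 85 = 2a
byte 7: c2 xor 77 = b5
byte 8: d8 xor 8c = 54
byte 9: 41 xor d0 = 91
byte 10: b8 xor 85 = 3d
byte 11: f0 xor 77 = 87
byte 12: 66 xor 8c = ea
byte 13: 4e xor d0 = 9e

bd76e86f5bbc2ab554913d87ea9e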